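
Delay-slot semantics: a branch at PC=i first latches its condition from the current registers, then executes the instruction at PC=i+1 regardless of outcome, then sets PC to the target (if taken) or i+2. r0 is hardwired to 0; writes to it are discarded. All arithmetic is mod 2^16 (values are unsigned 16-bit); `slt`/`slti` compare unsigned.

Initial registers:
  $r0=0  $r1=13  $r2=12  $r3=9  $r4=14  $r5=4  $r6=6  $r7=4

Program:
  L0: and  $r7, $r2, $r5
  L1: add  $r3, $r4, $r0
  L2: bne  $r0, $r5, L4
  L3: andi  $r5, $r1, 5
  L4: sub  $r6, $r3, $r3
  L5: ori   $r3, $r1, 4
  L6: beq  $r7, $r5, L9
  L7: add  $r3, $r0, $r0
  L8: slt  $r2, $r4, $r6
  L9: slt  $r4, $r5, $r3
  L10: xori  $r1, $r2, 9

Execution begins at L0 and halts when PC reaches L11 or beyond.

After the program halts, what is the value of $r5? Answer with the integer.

5

PC=0  and  $r7, $r2, $r5     | $r0=0 $r1=13 $r2=12 $r3=9 $r4=14 $r5=4 $r6=6 $r7=4
PC=1  add  $r3, $r4, $r0     | $r0=0 $r1=13 $r2=12 $r3=14 $r4=14 $r5=4 $r6=6 $r7=4
PC=2  bne  $r0, $r5, L4      | $r0=0 $r1=13 $r2=12 $r3=14 $r4=14 $r5=4 $r6=6 $r7=4  [TAKEN]
PC=3  andi  $r5, $r1, 5      | $r0=0 $r1=13 $r2=12 $r3=14 $r4=14 $r5=5 $r6=6 $r7=4
PC=4  sub  $r6, $r3, $r3     | $r0=0 $r1=13 $r2=12 $r3=14 $r4=14 $r5=5 $r6=0 $r7=4
PC=5  ori   $r3, $r1, 4      | $r0=0 $r1=13 $r2=12 $r3=13 $r4=14 $r5=5 $r6=0 $r7=4
PC=6  beq  $r7, $r5, L9      | $r0=0 $r1=13 $r2=12 $r3=13 $r4=14 $r5=5 $r6=0 $r7=4  [not taken]
PC=7  add  $r3, $r0, $r0     | $r0=0 $r1=13 $r2=12 $r3=0 $r4=14 $r5=5 $r6=0 $r7=4
PC=8  slt  $r2, $r4, $r6     | $r0=0 $r1=13 $r2=0 $r3=0 $r4=14 $r5=5 $r6=0 $r7=4
PC=9  slt  $r4, $r5, $r3     | $r0=0 $r1=13 $r2=0 $r3=0 $r4=0 $r5=5 $r6=0 $r7=4
PC=10 xori  $r1, $r2, 9      | $r0=0 $r1=9 $r2=0 $r3=0 $r4=0 $r5=5 $r6=0 $r7=4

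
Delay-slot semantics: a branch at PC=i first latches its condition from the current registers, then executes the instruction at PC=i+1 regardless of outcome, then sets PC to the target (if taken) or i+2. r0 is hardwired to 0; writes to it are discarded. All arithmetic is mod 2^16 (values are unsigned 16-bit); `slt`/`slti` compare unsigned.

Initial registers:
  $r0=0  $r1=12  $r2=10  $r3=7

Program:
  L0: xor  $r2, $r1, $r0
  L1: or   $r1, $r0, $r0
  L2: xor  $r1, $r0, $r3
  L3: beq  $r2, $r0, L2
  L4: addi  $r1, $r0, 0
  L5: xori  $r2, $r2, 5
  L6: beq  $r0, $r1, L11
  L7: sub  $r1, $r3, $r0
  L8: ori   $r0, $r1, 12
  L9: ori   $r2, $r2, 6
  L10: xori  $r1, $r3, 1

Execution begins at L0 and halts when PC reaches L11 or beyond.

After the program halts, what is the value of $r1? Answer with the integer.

7

  step pc=0: xor  $r2, $r1, $r0  regs=(0,12,12,7)
  step pc=1: or   $r1, $r0, $r0  regs=(0,0,12,7)
  step pc=2: xor  $r1, $r0, $r3  regs=(0,7,12,7)
  step pc=3: beq  $r2, $r0, L2  cond=F  regs=(0,7,12,7)
  step pc=4: addi  $r1, $r0, 0  regs=(0,0,12,7)
  step pc=5: xori  $r2, $r2, 5  regs=(0,0,9,7)
  step pc=6: beq  $r0, $r1, L11  cond=T  regs=(0,0,9,7)
  step pc=7: sub  $r1, $r3, $r0  regs=(0,7,9,7)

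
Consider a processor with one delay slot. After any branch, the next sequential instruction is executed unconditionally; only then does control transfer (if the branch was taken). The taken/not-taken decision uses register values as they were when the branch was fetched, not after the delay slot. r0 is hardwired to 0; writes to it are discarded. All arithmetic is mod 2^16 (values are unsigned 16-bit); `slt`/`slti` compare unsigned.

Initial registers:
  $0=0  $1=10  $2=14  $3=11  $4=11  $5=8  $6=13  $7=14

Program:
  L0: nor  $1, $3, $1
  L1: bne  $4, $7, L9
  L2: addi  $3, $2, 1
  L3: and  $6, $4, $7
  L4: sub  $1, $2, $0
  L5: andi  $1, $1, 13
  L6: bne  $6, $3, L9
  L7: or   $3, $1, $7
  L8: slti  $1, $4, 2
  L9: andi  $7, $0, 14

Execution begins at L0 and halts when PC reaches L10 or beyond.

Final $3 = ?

15

  step pc=0: nor  $1, $3, $1  regs=(0,65524,14,11,11,8,13,14)
  step pc=1: bne  $4, $7, L9  cond=T  regs=(0,65524,14,11,11,8,13,14)
  step pc=2: addi  $3, $2, 1  regs=(0,65524,14,15,11,8,13,14)
  step pc=9: andi  $7, $0, 14  regs=(0,65524,14,15,11,8,13,0)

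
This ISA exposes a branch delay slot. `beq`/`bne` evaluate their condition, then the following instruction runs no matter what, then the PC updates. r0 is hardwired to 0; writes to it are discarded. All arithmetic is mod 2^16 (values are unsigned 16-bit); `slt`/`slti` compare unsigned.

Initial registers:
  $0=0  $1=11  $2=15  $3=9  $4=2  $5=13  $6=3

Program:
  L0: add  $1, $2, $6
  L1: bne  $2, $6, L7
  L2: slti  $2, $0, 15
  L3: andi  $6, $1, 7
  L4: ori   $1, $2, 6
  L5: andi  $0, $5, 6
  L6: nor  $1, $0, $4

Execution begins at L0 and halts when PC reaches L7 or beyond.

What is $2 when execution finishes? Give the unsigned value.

1

PC=0  add  $1, $2, $6        | $0=0 $1=18 $2=15 $3=9 $4=2 $5=13 $6=3
PC=1  bne  $2, $6, L7        | $0=0 $1=18 $2=15 $3=9 $4=2 $5=13 $6=3  [TAKEN]
PC=2  slti  $2, $0, 15       | $0=0 $1=18 $2=1 $3=9 $4=2 $5=13 $6=3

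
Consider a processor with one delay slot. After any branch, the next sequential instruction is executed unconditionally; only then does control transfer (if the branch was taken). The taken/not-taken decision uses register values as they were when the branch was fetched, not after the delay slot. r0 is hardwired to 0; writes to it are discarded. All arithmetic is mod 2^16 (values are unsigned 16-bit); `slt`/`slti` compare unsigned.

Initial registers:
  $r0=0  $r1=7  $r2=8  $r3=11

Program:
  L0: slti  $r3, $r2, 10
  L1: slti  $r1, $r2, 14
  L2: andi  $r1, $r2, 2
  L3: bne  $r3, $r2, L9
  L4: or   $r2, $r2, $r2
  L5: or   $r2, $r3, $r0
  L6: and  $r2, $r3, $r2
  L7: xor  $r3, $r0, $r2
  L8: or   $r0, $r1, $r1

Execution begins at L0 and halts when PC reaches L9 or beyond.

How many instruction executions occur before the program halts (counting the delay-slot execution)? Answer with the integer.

5

[0] slti  $r3, $r2, 10  →  {$r0:0, $r1:7, $r2:8, $r3:1}
[1] slti  $r1, $r2, 14  →  {$r0:0, $r1:1, $r2:8, $r3:1}
[2] andi  $r1, $r2, 2  →  {$r0:0, $r1:0, $r2:8, $r3:1}
[3] bne  $r3, $r2, L9  →  {$r0:0, $r1:0, $r2:8, $r3:1}  ⟨branch taken⟩
[4] or   $r2, $r2, $r2  →  {$r0:0, $r1:0, $r2:8, $r3:1}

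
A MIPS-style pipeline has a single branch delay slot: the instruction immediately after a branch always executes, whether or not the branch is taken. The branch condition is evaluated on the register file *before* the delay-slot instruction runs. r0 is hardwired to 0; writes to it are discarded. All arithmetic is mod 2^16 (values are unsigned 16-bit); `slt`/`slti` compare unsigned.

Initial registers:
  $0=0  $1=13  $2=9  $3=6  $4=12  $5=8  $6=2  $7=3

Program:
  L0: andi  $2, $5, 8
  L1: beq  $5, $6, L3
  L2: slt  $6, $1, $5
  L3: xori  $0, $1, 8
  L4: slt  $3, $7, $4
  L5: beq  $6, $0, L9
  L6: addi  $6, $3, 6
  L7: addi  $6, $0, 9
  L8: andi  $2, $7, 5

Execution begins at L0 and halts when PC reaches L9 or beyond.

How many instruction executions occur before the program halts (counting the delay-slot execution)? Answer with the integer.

7

  step pc=0: andi  $2, $5, 8  regs=(0,13,8,6,12,8,2,3)
  step pc=1: beq  $5, $6, L3  cond=F  regs=(0,13,8,6,12,8,2,3)
  step pc=2: slt  $6, $1, $5  regs=(0,13,8,6,12,8,0,3)
  step pc=3: xori  $0, $1, 8  regs=(0,13,8,6,12,8,0,3)
  step pc=4: slt  $3, $7, $4  regs=(0,13,8,1,12,8,0,3)
  step pc=5: beq  $6, $0, L9  cond=T  regs=(0,13,8,1,12,8,0,3)
  step pc=6: addi  $6, $3, 6  regs=(0,13,8,1,12,8,7,3)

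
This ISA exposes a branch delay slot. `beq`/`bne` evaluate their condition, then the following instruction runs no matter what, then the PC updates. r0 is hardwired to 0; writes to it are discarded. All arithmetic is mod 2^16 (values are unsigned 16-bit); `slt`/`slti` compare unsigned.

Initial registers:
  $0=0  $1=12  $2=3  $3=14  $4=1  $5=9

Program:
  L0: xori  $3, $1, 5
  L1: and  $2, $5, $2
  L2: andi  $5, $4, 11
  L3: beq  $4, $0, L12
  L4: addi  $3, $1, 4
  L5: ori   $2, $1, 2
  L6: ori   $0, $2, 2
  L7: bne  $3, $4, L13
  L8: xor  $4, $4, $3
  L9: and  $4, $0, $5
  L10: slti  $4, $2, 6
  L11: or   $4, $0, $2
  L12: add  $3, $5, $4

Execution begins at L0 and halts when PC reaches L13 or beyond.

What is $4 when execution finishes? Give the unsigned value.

PC=0  xori  $3, $1, 5        | $0=0 $1=12 $2=3 $3=9 $4=1 $5=9
PC=1  and  $2, $5, $2        | $0=0 $1=12 $2=1 $3=9 $4=1 $5=9
PC=2  andi  $5, $4, 11       | $0=0 $1=12 $2=1 $3=9 $4=1 $5=1
PC=3  beq  $4, $0, L12       | $0=0 $1=12 $2=1 $3=9 $4=1 $5=1  [not taken]
PC=4  addi  $3, $1, 4        | $0=0 $1=12 $2=1 $3=16 $4=1 $5=1
PC=5  ori   $2, $1, 2        | $0=0 $1=12 $2=14 $3=16 $4=1 $5=1
PC=6  ori   $0, $2, 2        | $0=0 $1=12 $2=14 $3=16 $4=1 $5=1
PC=7  bne  $3, $4, L13       | $0=0 $1=12 $2=14 $3=16 $4=1 $5=1  [TAKEN]
PC=8  xor  $4, $4, $3        | $0=0 $1=12 $2=14 $3=16 $4=17 $5=1

17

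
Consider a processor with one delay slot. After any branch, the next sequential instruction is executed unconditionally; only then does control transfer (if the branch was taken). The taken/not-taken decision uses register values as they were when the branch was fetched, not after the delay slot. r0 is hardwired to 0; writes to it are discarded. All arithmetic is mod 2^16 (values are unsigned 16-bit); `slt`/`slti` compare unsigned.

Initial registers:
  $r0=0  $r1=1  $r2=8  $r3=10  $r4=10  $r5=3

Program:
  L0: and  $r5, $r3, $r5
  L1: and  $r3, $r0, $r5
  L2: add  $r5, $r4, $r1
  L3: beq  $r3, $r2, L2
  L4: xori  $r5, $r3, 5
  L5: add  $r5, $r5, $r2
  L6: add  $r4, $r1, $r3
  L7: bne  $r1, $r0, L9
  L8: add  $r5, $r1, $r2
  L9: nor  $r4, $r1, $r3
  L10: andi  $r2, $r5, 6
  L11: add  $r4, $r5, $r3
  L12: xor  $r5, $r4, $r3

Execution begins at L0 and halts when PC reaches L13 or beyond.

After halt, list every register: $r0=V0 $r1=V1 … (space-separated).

[0] and  $r5, $r3, $r5  →  {$r0:0, $r1:1, $r2:8, $r3:10, $r4:10, $r5:2}
[1] and  $r3, $r0, $r5  →  {$r0:0, $r1:1, $r2:8, $r3:0, $r4:10, $r5:2}
[2] add  $r5, $r4, $r1  →  {$r0:0, $r1:1, $r2:8, $r3:0, $r4:10, $r5:11}
[3] beq  $r3, $r2, L2  →  {$r0:0, $r1:1, $r2:8, $r3:0, $r4:10, $r5:11}  ⟨branch fallthrough⟩
[4] xori  $r5, $r3, 5  →  {$r0:0, $r1:1, $r2:8, $r3:0, $r4:10, $r5:5}
[5] add  $r5, $r5, $r2  →  {$r0:0, $r1:1, $r2:8, $r3:0, $r4:10, $r5:13}
[6] add  $r4, $r1, $r3  →  {$r0:0, $r1:1, $r2:8, $r3:0, $r4:1, $r5:13}
[7] bne  $r1, $r0, L9  →  {$r0:0, $r1:1, $r2:8, $r3:0, $r4:1, $r5:13}  ⟨branch taken⟩
[8] add  $r5, $r1, $r2  →  {$r0:0, $r1:1, $r2:8, $r3:0, $r4:1, $r5:9}
[9] nor  $r4, $r1, $r3  →  {$r0:0, $r1:1, $r2:8, $r3:0, $r4:65534, $r5:9}
[10] andi  $r2, $r5, 6  →  {$r0:0, $r1:1, $r2:0, $r3:0, $r4:65534, $r5:9}
[11] add  $r4, $r5, $r3  →  {$r0:0, $r1:1, $r2:0, $r3:0, $r4:9, $r5:9}
[12] xor  $r5, $r4, $r3  →  {$r0:0, $r1:1, $r2:0, $r3:0, $r4:9, $r5:9}

$r0=0 $r1=1 $r2=0 $r3=0 $r4=9 $r5=9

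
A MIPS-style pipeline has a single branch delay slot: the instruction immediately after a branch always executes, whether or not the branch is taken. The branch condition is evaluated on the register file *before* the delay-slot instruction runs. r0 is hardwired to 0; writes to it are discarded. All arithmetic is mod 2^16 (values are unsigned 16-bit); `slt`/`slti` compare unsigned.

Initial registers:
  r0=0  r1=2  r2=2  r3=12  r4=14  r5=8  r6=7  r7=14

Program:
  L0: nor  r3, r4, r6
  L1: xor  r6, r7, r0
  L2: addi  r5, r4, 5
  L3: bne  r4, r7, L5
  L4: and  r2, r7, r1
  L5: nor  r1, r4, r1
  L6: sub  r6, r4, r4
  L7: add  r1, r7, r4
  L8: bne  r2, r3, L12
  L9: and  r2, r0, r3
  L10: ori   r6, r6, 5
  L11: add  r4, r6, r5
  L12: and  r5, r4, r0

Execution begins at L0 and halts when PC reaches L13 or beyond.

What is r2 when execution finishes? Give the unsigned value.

[0] nor  r3, r4, r6  →  {r0:0, r1:2, r2:2, r3:65520, r4:14, r5:8, r6:7, r7:14}
[1] xor  r6, r7, r0  →  {r0:0, r1:2, r2:2, r3:65520, r4:14, r5:8, r6:14, r7:14}
[2] addi  r5, r4, 5  →  {r0:0, r1:2, r2:2, r3:65520, r4:14, r5:19, r6:14, r7:14}
[3] bne  r4, r7, L5  →  {r0:0, r1:2, r2:2, r3:65520, r4:14, r5:19, r6:14, r7:14}  ⟨branch fallthrough⟩
[4] and  r2, r7, r1  →  {r0:0, r1:2, r2:2, r3:65520, r4:14, r5:19, r6:14, r7:14}
[5] nor  r1, r4, r1  →  {r0:0, r1:65521, r2:2, r3:65520, r4:14, r5:19, r6:14, r7:14}
[6] sub  r6, r4, r4  →  {r0:0, r1:65521, r2:2, r3:65520, r4:14, r5:19, r6:0, r7:14}
[7] add  r1, r7, r4  →  {r0:0, r1:28, r2:2, r3:65520, r4:14, r5:19, r6:0, r7:14}
[8] bne  r2, r3, L12  →  {r0:0, r1:28, r2:2, r3:65520, r4:14, r5:19, r6:0, r7:14}  ⟨branch taken⟩
[9] and  r2, r0, r3  →  {r0:0, r1:28, r2:0, r3:65520, r4:14, r5:19, r6:0, r7:14}
[12] and  r5, r4, r0  →  {r0:0, r1:28, r2:0, r3:65520, r4:14, r5:0, r6:0, r7:14}

0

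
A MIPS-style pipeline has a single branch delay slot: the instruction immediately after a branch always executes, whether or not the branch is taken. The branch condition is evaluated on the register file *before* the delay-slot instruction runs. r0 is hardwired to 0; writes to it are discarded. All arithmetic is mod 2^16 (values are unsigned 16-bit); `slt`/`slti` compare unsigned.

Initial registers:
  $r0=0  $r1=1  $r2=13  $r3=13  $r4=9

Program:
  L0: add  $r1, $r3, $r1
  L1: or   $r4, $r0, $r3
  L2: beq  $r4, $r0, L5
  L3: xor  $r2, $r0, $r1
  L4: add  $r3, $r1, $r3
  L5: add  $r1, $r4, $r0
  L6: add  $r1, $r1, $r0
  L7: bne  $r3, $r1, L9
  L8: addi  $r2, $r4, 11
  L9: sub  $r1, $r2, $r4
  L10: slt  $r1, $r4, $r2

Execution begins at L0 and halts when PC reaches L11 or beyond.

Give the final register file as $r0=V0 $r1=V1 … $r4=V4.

$r0=0 $r1=1 $r2=24 $r3=27 $r4=13

#0 add  $r1, $r3, $r1 ; 0/14/13/13/9
#1 or   $r4, $r0, $r3 ; 0/14/13/13/13
#2 beq  $r4, $r0, L5 ; 0/14/13/13/13 ; →fallthru
#3 xor  $r2, $r0, $r1 ; 0/14/14/13/13
#4 add  $r3, $r1, $r3 ; 0/14/14/27/13
#5 add  $r1, $r4, $r0 ; 0/13/14/27/13
#6 add  $r1, $r1, $r0 ; 0/13/14/27/13
#7 bne  $r3, $r1, L9 ; 0/13/14/27/13 ; →target
#8 addi  $r2, $r4, 11 ; 0/13/24/27/13
#9 sub  $r1, $r2, $r4 ; 0/11/24/27/13
#10 slt  $r1, $r4, $r2 ; 0/1/24/27/13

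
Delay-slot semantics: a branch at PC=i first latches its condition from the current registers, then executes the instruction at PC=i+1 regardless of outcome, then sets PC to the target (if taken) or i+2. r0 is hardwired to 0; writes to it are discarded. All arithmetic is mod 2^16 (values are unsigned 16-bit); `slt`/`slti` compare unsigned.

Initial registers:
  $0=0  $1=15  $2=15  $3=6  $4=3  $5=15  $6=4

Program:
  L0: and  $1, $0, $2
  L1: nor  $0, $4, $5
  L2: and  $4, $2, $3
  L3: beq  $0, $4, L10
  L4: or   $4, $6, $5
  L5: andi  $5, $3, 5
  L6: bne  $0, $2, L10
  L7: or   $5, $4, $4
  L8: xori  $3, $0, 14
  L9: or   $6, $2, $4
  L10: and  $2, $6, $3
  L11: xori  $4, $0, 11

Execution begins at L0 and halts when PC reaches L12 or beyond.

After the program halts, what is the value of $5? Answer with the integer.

15

[0] and  $1, $0, $2  →  {$0:0, $1:0, $2:15, $3:6, $4:3, $5:15, $6:4}
[1] nor  $0, $4, $5  →  {$0:0, $1:0, $2:15, $3:6, $4:3, $5:15, $6:4}
[2] and  $4, $2, $3  →  {$0:0, $1:0, $2:15, $3:6, $4:6, $5:15, $6:4}
[3] beq  $0, $4, L10  →  {$0:0, $1:0, $2:15, $3:6, $4:6, $5:15, $6:4}  ⟨branch fallthrough⟩
[4] or   $4, $6, $5  →  {$0:0, $1:0, $2:15, $3:6, $4:15, $5:15, $6:4}
[5] andi  $5, $3, 5  →  {$0:0, $1:0, $2:15, $3:6, $4:15, $5:4, $6:4}
[6] bne  $0, $2, L10  →  {$0:0, $1:0, $2:15, $3:6, $4:15, $5:4, $6:4}  ⟨branch taken⟩
[7] or   $5, $4, $4  →  {$0:0, $1:0, $2:15, $3:6, $4:15, $5:15, $6:4}
[10] and  $2, $6, $3  →  {$0:0, $1:0, $2:4, $3:6, $4:15, $5:15, $6:4}
[11] xori  $4, $0, 11  →  {$0:0, $1:0, $2:4, $3:6, $4:11, $5:15, $6:4}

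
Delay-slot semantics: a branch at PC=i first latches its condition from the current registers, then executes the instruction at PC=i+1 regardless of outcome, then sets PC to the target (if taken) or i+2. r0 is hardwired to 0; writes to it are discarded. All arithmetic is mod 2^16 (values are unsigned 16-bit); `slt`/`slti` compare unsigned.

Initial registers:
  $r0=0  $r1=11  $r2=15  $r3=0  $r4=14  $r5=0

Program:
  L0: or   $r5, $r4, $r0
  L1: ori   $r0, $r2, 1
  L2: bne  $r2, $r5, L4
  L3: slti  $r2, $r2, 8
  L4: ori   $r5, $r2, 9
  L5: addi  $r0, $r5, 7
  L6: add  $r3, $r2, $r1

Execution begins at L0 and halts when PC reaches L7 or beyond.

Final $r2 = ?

[0] or   $r5, $r4, $r0  →  {$r0:0, $r1:11, $r2:15, $r3:0, $r4:14, $r5:14}
[1] ori   $r0, $r2, 1  →  {$r0:0, $r1:11, $r2:15, $r3:0, $r4:14, $r5:14}
[2] bne  $r2, $r5, L4  →  {$r0:0, $r1:11, $r2:15, $r3:0, $r4:14, $r5:14}  ⟨branch taken⟩
[3] slti  $r2, $r2, 8  →  {$r0:0, $r1:11, $r2:0, $r3:0, $r4:14, $r5:14}
[4] ori   $r5, $r2, 9  →  {$r0:0, $r1:11, $r2:0, $r3:0, $r4:14, $r5:9}
[5] addi  $r0, $r5, 7  →  {$r0:0, $r1:11, $r2:0, $r3:0, $r4:14, $r5:9}
[6] add  $r3, $r2, $r1  →  {$r0:0, $r1:11, $r2:0, $r3:11, $r4:14, $r5:9}

0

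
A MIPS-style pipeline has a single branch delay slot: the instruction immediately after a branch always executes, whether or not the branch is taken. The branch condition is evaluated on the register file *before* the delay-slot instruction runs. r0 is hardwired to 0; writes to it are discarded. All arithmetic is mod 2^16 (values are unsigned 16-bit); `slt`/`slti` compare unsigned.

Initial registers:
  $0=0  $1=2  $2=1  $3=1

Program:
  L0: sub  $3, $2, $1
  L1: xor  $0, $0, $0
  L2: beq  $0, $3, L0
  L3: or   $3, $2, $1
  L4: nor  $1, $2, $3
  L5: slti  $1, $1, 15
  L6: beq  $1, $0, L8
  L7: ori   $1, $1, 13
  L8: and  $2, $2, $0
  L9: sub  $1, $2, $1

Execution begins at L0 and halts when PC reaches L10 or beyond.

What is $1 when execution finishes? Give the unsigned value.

65523

#0 sub  $3, $2, $1 ; 0/2/1/65535
#1 xor  $0, $0, $0 ; 0/2/1/65535
#2 beq  $0, $3, L0 ; 0/2/1/65535 ; →fallthru
#3 or   $3, $2, $1 ; 0/2/1/3
#4 nor  $1, $2, $3 ; 0/65532/1/3
#5 slti  $1, $1, 15 ; 0/0/1/3
#6 beq  $1, $0, L8 ; 0/0/1/3 ; →target
#7 ori   $1, $1, 13 ; 0/13/1/3
#8 and  $2, $2, $0 ; 0/13/0/3
#9 sub  $1, $2, $1 ; 0/65523/0/3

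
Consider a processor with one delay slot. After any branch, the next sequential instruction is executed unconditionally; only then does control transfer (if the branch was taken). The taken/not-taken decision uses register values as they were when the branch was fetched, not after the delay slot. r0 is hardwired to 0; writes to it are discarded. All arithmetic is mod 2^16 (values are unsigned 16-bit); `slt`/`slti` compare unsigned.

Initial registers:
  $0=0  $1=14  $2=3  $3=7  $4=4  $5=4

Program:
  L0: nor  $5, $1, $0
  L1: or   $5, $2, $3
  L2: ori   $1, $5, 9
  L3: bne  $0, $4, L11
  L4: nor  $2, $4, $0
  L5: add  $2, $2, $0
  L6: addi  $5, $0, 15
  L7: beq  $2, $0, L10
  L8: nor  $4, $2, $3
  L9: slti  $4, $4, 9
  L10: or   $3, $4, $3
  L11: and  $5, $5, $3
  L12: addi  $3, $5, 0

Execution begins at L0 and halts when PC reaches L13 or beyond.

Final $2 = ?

  step pc=0: nor  $5, $1, $0  regs=(0,14,3,7,4,65521)
  step pc=1: or   $5, $2, $3  regs=(0,14,3,7,4,7)
  step pc=2: ori   $1, $5, 9  regs=(0,15,3,7,4,7)
  step pc=3: bne  $0, $4, L11  cond=T  regs=(0,15,3,7,4,7)
  step pc=4: nor  $2, $4, $0  regs=(0,15,65531,7,4,7)
  step pc=11: and  $5, $5, $3  regs=(0,15,65531,7,4,7)
  step pc=12: addi  $3, $5, 0  regs=(0,15,65531,7,4,7)

65531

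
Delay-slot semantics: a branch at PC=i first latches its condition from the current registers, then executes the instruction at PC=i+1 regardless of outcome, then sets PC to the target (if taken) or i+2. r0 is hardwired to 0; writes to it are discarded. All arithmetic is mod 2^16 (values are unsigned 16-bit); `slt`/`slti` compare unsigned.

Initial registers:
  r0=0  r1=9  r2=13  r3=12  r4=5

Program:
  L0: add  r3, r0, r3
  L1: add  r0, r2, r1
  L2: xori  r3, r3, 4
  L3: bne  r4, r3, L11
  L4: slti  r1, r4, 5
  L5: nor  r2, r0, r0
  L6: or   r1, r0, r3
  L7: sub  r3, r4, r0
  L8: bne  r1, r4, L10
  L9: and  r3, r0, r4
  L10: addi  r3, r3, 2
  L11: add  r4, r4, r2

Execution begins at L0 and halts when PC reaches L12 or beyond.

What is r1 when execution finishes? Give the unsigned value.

#0 add  r3, r0, r3 ; 0/9/13/12/5
#1 add  r0, r2, r1 ; 0/9/13/12/5
#2 xori  r3, r3, 4 ; 0/9/13/8/5
#3 bne  r4, r3, L11 ; 0/9/13/8/5 ; →target
#4 slti  r1, r4, 5 ; 0/0/13/8/5
#11 add  r4, r4, r2 ; 0/0/13/8/18

0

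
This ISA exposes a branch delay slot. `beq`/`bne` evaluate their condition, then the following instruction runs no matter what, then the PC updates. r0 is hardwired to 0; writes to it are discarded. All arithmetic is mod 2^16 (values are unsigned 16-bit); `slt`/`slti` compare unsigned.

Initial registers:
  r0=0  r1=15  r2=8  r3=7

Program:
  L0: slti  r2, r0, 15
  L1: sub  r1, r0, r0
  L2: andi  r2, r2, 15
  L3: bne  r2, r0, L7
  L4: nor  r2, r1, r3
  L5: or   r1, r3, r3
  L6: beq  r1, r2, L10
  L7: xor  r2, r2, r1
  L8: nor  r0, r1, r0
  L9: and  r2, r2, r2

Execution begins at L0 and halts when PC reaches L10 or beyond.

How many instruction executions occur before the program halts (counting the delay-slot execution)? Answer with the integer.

8

#0 slti  r2, r0, 15 ; 0/15/1/7
#1 sub  r1, r0, r0 ; 0/0/1/7
#2 andi  r2, r2, 15 ; 0/0/1/7
#3 bne  r2, r0, L7 ; 0/0/1/7 ; →target
#4 nor  r2, r1, r3 ; 0/0/65528/7
#7 xor  r2, r2, r1 ; 0/0/65528/7
#8 nor  r0, r1, r0 ; 0/0/65528/7
#9 and  r2, r2, r2 ; 0/0/65528/7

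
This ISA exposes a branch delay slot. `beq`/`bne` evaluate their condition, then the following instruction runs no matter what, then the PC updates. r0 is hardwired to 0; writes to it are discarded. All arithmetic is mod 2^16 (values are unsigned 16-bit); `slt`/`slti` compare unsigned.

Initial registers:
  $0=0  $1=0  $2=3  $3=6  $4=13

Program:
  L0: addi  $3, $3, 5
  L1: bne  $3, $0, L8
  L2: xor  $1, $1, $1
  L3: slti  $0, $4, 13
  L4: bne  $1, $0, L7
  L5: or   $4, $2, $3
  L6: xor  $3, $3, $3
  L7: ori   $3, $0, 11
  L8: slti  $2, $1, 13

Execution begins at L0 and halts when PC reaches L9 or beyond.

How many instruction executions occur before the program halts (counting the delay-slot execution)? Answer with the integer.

[0] addi  $3, $3, 5  →  {$0:0, $1:0, $2:3, $3:11, $4:13}
[1] bne  $3, $0, L8  →  {$0:0, $1:0, $2:3, $3:11, $4:13}  ⟨branch taken⟩
[2] xor  $1, $1, $1  →  {$0:0, $1:0, $2:3, $3:11, $4:13}
[8] slti  $2, $1, 13  →  {$0:0, $1:0, $2:1, $3:11, $4:13}

4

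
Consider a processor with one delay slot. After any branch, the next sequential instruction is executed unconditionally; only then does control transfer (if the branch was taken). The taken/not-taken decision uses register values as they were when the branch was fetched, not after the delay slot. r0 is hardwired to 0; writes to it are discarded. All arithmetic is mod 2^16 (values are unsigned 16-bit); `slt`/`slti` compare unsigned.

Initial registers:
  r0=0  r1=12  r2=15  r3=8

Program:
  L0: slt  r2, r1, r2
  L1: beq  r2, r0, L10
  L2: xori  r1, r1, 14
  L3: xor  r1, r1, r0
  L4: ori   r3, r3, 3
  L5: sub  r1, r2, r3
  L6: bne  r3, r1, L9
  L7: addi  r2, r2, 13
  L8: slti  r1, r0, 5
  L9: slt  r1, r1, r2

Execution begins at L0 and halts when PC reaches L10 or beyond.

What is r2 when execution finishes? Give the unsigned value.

14

#0 slt  r2, r1, r2 ; 0/12/1/8
#1 beq  r2, r0, L10 ; 0/12/1/8 ; →fallthru
#2 xori  r1, r1, 14 ; 0/2/1/8
#3 xor  r1, r1, r0 ; 0/2/1/8
#4 ori   r3, r3, 3 ; 0/2/1/11
#5 sub  r1, r2, r3 ; 0/65526/1/11
#6 bne  r3, r1, L9 ; 0/65526/1/11 ; →target
#7 addi  r2, r2, 13 ; 0/65526/14/11
#9 slt  r1, r1, r2 ; 0/0/14/11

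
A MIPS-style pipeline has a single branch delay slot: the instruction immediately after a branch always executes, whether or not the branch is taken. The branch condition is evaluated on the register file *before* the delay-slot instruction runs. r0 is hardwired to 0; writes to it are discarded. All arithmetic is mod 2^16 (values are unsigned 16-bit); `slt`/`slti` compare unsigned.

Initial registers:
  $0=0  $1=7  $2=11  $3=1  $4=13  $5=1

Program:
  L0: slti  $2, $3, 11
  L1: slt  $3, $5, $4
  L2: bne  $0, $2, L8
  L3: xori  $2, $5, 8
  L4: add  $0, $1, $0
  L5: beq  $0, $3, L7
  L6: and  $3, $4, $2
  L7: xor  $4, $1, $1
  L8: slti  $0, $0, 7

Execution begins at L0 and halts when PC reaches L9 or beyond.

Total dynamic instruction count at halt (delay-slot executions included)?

5

PC=0  slti  $2, $3, 11       | $0=0 $1=7 $2=1 $3=1 $4=13 $5=1
PC=1  slt  $3, $5, $4        | $0=0 $1=7 $2=1 $3=1 $4=13 $5=1
PC=2  bne  $0, $2, L8        | $0=0 $1=7 $2=1 $3=1 $4=13 $5=1  [TAKEN]
PC=3  xori  $2, $5, 8        | $0=0 $1=7 $2=9 $3=1 $4=13 $5=1
PC=8  slti  $0, $0, 7        | $0=0 $1=7 $2=9 $3=1 $4=13 $5=1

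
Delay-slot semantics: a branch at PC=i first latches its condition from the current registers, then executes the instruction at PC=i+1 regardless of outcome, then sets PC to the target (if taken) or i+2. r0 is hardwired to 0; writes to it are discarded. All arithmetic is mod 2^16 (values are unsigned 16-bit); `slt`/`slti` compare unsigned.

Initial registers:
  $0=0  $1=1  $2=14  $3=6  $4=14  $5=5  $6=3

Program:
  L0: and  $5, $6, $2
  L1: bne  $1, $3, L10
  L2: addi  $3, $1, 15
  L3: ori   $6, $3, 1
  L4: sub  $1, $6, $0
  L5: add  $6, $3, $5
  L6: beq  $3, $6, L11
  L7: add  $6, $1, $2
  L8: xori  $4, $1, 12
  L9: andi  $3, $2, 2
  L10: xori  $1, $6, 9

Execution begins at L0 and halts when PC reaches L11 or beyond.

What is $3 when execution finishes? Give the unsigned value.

16

#0 and  $5, $6, $2 ; 0/1/14/6/14/2/3
#1 bne  $1, $3, L10 ; 0/1/14/6/14/2/3 ; →target
#2 addi  $3, $1, 15 ; 0/1/14/16/14/2/3
#10 xori  $1, $6, 9 ; 0/10/14/16/14/2/3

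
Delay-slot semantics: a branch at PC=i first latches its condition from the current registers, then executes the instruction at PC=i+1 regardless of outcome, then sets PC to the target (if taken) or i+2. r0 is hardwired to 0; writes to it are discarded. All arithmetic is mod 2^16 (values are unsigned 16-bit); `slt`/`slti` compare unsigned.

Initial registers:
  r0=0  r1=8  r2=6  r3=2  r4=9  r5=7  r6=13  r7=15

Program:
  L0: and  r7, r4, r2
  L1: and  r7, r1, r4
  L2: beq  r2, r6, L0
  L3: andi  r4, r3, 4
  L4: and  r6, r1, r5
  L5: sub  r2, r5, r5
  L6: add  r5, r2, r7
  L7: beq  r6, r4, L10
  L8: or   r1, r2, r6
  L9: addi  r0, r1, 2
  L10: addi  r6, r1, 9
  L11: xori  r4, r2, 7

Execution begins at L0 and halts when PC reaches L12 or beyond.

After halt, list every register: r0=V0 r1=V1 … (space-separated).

r0=0 r1=0 r2=0 r3=2 r4=7 r5=8 r6=9 r7=8

[0] and  r7, r4, r2  →  {r0:0, r1:8, r2:6, r3:2, r4:9, r5:7, r6:13, r7:0}
[1] and  r7, r1, r4  →  {r0:0, r1:8, r2:6, r3:2, r4:9, r5:7, r6:13, r7:8}
[2] beq  r2, r6, L0  →  {r0:0, r1:8, r2:6, r3:2, r4:9, r5:7, r6:13, r7:8}  ⟨branch fallthrough⟩
[3] andi  r4, r3, 4  →  {r0:0, r1:8, r2:6, r3:2, r4:0, r5:7, r6:13, r7:8}
[4] and  r6, r1, r5  →  {r0:0, r1:8, r2:6, r3:2, r4:0, r5:7, r6:0, r7:8}
[5] sub  r2, r5, r5  →  {r0:0, r1:8, r2:0, r3:2, r4:0, r5:7, r6:0, r7:8}
[6] add  r5, r2, r7  →  {r0:0, r1:8, r2:0, r3:2, r4:0, r5:8, r6:0, r7:8}
[7] beq  r6, r4, L10  →  {r0:0, r1:8, r2:0, r3:2, r4:0, r5:8, r6:0, r7:8}  ⟨branch taken⟩
[8] or   r1, r2, r6  →  {r0:0, r1:0, r2:0, r3:2, r4:0, r5:8, r6:0, r7:8}
[10] addi  r6, r1, 9  →  {r0:0, r1:0, r2:0, r3:2, r4:0, r5:8, r6:9, r7:8}
[11] xori  r4, r2, 7  →  {r0:0, r1:0, r2:0, r3:2, r4:7, r5:8, r6:9, r7:8}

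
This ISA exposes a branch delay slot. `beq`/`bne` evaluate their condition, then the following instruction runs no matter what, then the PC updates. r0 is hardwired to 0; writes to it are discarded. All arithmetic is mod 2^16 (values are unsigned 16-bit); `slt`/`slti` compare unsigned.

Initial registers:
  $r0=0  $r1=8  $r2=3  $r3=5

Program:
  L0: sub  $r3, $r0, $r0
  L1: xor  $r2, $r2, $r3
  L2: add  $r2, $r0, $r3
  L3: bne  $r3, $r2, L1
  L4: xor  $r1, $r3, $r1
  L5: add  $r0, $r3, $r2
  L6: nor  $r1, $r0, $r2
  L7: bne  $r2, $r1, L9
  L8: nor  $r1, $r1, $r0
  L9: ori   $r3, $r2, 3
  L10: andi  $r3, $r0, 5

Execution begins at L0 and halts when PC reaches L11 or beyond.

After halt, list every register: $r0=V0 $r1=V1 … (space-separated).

$r0=0 $r1=0 $r2=0 $r3=0

PC=0  sub  $r3, $r0, $r0     | $r0=0 $r1=8 $r2=3 $r3=0
PC=1  xor  $r2, $r2, $r3     | $r0=0 $r1=8 $r2=3 $r3=0
PC=2  add  $r2, $r0, $r3     | $r0=0 $r1=8 $r2=0 $r3=0
PC=3  bne  $r3, $r2, L1      | $r0=0 $r1=8 $r2=0 $r3=0  [not taken]
PC=4  xor  $r1, $r3, $r1     | $r0=0 $r1=8 $r2=0 $r3=0
PC=5  add  $r0, $r3, $r2     | $r0=0 $r1=8 $r2=0 $r3=0
PC=6  nor  $r1, $r0, $r2     | $r0=0 $r1=65535 $r2=0 $r3=0
PC=7  bne  $r2, $r1, L9      | $r0=0 $r1=65535 $r2=0 $r3=0  [TAKEN]
PC=8  nor  $r1, $r1, $r0     | $r0=0 $r1=0 $r2=0 $r3=0
PC=9  ori   $r3, $r2, 3      | $r0=0 $r1=0 $r2=0 $r3=3
PC=10 andi  $r3, $r0, 5      | $r0=0 $r1=0 $r2=0 $r3=0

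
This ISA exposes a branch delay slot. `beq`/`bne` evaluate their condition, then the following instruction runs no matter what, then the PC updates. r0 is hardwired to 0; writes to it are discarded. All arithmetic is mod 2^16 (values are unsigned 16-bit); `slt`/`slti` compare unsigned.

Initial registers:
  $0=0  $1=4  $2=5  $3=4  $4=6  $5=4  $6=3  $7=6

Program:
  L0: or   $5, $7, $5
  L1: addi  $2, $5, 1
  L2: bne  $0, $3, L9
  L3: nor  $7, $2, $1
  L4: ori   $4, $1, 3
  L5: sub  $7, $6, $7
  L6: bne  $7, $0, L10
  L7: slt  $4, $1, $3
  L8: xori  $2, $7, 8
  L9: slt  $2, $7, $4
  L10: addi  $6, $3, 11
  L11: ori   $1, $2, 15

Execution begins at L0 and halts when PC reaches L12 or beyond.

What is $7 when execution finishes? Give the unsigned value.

65528

[0] or   $5, $7, $5  →  {$0:0, $1:4, $2:5, $3:4, $4:6, $5:6, $6:3, $7:6}
[1] addi  $2, $5, 1  →  {$0:0, $1:4, $2:7, $3:4, $4:6, $5:6, $6:3, $7:6}
[2] bne  $0, $3, L9  →  {$0:0, $1:4, $2:7, $3:4, $4:6, $5:6, $6:3, $7:6}  ⟨branch taken⟩
[3] nor  $7, $2, $1  →  {$0:0, $1:4, $2:7, $3:4, $4:6, $5:6, $6:3, $7:65528}
[9] slt  $2, $7, $4  →  {$0:0, $1:4, $2:0, $3:4, $4:6, $5:6, $6:3, $7:65528}
[10] addi  $6, $3, 11  →  {$0:0, $1:4, $2:0, $3:4, $4:6, $5:6, $6:15, $7:65528}
[11] ori   $1, $2, 15  →  {$0:0, $1:15, $2:0, $3:4, $4:6, $5:6, $6:15, $7:65528}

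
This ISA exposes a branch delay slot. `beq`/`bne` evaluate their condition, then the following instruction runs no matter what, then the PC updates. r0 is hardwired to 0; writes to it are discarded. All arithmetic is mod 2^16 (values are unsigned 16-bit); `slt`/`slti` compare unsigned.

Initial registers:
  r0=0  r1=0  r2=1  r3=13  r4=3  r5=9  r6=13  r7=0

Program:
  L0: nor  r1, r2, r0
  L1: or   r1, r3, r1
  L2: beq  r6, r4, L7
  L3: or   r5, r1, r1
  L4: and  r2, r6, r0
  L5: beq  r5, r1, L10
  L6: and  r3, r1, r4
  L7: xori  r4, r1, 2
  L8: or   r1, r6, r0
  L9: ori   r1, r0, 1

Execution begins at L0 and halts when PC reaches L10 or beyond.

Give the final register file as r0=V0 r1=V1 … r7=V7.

r0=0 r1=65535 r2=0 r3=3 r4=3 r5=65535 r6=13 r7=0

  step pc=0: nor  r1, r2, r0  regs=(0,65534,1,13,3,9,13,0)
  step pc=1: or   r1, r3, r1  regs=(0,65535,1,13,3,9,13,0)
  step pc=2: beq  r6, r4, L7  cond=F  regs=(0,65535,1,13,3,9,13,0)
  step pc=3: or   r5, r1, r1  regs=(0,65535,1,13,3,65535,13,0)
  step pc=4: and  r2, r6, r0  regs=(0,65535,0,13,3,65535,13,0)
  step pc=5: beq  r5, r1, L10  cond=T  regs=(0,65535,0,13,3,65535,13,0)
  step pc=6: and  r3, r1, r4  regs=(0,65535,0,3,3,65535,13,0)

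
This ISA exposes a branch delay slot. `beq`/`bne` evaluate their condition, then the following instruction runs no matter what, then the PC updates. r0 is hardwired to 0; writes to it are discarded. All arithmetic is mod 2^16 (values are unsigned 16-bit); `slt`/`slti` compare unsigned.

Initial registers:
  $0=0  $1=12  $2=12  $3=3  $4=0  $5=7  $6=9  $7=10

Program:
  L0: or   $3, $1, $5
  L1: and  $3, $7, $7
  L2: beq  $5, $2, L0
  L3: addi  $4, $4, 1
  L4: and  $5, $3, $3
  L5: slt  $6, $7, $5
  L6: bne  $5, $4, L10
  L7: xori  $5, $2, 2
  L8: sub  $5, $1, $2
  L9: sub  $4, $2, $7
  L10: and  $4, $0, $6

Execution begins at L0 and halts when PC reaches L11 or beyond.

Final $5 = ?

  step pc=0: or   $3, $1, $5  regs=(0,12,12,15,0,7,9,10)
  step pc=1: and  $3, $7, $7  regs=(0,12,12,10,0,7,9,10)
  step pc=2: beq  $5, $2, L0  cond=F  regs=(0,12,12,10,0,7,9,10)
  step pc=3: addi  $4, $4, 1  regs=(0,12,12,10,1,7,9,10)
  step pc=4: and  $5, $3, $3  regs=(0,12,12,10,1,10,9,10)
  step pc=5: slt  $6, $7, $5  regs=(0,12,12,10,1,10,0,10)
  step pc=6: bne  $5, $4, L10  cond=T  regs=(0,12,12,10,1,10,0,10)
  step pc=7: xori  $5, $2, 2  regs=(0,12,12,10,1,14,0,10)
  step pc=10: and  $4, $0, $6  regs=(0,12,12,10,0,14,0,10)

14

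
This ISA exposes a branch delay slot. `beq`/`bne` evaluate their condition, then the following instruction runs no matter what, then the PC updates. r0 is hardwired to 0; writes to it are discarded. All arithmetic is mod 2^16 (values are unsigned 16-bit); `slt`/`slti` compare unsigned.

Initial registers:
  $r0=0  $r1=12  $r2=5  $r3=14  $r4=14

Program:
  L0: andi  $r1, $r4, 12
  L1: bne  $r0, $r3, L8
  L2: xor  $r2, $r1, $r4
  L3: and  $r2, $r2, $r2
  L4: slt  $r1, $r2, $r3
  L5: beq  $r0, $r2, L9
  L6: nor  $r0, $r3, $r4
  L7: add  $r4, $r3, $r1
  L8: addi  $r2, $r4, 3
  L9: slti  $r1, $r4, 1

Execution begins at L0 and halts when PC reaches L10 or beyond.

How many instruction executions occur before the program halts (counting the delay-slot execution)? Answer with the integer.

  step pc=0: andi  $r1, $r4, 12  regs=(0,12,5,14,14)
  step pc=1: bne  $r0, $r3, L8  cond=T  regs=(0,12,5,14,14)
  step pc=2: xor  $r2, $r1, $r4  regs=(0,12,2,14,14)
  step pc=8: addi  $r2, $r4, 3  regs=(0,12,17,14,14)
  step pc=9: slti  $r1, $r4, 1  regs=(0,0,17,14,14)

5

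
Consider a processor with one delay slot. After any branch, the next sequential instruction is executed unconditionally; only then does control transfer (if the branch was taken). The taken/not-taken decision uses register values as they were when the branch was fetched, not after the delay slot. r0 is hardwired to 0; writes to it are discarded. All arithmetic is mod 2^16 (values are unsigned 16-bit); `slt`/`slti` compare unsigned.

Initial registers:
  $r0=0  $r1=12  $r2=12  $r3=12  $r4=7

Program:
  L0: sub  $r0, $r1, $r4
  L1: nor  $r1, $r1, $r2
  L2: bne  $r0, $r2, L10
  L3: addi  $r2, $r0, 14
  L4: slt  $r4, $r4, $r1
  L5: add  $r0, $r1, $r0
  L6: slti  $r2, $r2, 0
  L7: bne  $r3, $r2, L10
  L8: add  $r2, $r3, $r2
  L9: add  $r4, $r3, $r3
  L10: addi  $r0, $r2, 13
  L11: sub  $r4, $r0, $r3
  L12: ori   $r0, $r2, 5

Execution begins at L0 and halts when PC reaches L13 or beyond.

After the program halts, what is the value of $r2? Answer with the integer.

14

[0] sub  $r0, $r1, $r4  →  {$r0:0, $r1:12, $r2:12, $r3:12, $r4:7}
[1] nor  $r1, $r1, $r2  →  {$r0:0, $r1:65523, $r2:12, $r3:12, $r4:7}
[2] bne  $r0, $r2, L10  →  {$r0:0, $r1:65523, $r2:12, $r3:12, $r4:7}  ⟨branch taken⟩
[3] addi  $r2, $r0, 14  →  {$r0:0, $r1:65523, $r2:14, $r3:12, $r4:7}
[10] addi  $r0, $r2, 13  →  {$r0:0, $r1:65523, $r2:14, $r3:12, $r4:7}
[11] sub  $r4, $r0, $r3  →  {$r0:0, $r1:65523, $r2:14, $r3:12, $r4:65524}
[12] ori   $r0, $r2, 5  →  {$r0:0, $r1:65523, $r2:14, $r3:12, $r4:65524}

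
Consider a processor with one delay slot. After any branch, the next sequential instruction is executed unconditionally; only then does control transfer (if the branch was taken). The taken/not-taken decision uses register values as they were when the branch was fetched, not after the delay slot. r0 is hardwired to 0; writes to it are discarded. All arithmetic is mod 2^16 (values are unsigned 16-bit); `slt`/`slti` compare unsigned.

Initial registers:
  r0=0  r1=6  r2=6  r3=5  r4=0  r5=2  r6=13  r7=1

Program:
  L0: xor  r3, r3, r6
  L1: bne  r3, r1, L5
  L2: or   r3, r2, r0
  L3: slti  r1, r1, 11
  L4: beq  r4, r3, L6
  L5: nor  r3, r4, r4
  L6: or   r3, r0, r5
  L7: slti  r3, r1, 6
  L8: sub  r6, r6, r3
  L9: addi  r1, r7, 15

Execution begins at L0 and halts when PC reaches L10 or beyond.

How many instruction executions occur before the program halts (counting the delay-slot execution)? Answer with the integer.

[0] xor  r3, r3, r6  →  {r0:0, r1:6, r2:6, r3:8, r4:0, r5:2, r6:13, r7:1}
[1] bne  r3, r1, L5  →  {r0:0, r1:6, r2:6, r3:8, r4:0, r5:2, r6:13, r7:1}  ⟨branch taken⟩
[2] or   r3, r2, r0  →  {r0:0, r1:6, r2:6, r3:6, r4:0, r5:2, r6:13, r7:1}
[5] nor  r3, r4, r4  →  {r0:0, r1:6, r2:6, r3:65535, r4:0, r5:2, r6:13, r7:1}
[6] or   r3, r0, r5  →  {r0:0, r1:6, r2:6, r3:2, r4:0, r5:2, r6:13, r7:1}
[7] slti  r3, r1, 6  →  {r0:0, r1:6, r2:6, r3:0, r4:0, r5:2, r6:13, r7:1}
[8] sub  r6, r6, r3  →  {r0:0, r1:6, r2:6, r3:0, r4:0, r5:2, r6:13, r7:1}
[9] addi  r1, r7, 15  →  {r0:0, r1:16, r2:6, r3:0, r4:0, r5:2, r6:13, r7:1}

8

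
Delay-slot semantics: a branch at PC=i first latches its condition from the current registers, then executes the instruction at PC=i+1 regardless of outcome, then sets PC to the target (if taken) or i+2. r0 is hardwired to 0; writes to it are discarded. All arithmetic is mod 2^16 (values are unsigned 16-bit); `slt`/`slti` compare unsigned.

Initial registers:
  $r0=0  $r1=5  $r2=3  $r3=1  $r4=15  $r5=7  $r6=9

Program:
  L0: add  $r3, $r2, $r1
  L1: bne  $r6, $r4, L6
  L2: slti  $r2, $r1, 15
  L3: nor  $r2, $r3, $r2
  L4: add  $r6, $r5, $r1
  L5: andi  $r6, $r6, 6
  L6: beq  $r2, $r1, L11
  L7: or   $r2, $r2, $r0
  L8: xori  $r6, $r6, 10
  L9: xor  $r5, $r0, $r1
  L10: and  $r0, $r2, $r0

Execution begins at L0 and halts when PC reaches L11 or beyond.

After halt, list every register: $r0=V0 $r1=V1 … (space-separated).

  step pc=0: add  $r3, $r2, $r1  regs=(0,5,3,8,15,7,9)
  step pc=1: bne  $r6, $r4, L6  cond=T  regs=(0,5,3,8,15,7,9)
  step pc=2: slti  $r2, $r1, 15  regs=(0,5,1,8,15,7,9)
  step pc=6: beq  $r2, $r1, L11  cond=F  regs=(0,5,1,8,15,7,9)
  step pc=7: or   $r2, $r2, $r0  regs=(0,5,1,8,15,7,9)
  step pc=8: xori  $r6, $r6, 10  regs=(0,5,1,8,15,7,3)
  step pc=9: xor  $r5, $r0, $r1  regs=(0,5,1,8,15,5,3)
  step pc=10: and  $r0, $r2, $r0  regs=(0,5,1,8,15,5,3)

$r0=0 $r1=5 $r2=1 $r3=8 $r4=15 $r5=5 $r6=3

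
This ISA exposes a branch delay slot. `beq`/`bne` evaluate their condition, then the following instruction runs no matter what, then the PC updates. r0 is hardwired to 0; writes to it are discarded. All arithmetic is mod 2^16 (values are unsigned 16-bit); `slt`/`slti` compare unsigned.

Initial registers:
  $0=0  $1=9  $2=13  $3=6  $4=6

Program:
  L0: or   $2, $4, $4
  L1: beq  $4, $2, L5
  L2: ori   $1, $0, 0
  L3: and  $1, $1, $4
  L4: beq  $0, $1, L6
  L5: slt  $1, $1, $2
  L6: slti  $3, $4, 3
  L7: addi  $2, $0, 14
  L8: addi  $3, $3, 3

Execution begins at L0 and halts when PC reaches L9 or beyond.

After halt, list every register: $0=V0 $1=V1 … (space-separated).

$0=0 $1=1 $2=14 $3=3 $4=6

#0 or   $2, $4, $4 ; 0/9/6/6/6
#1 beq  $4, $2, L5 ; 0/9/6/6/6 ; →target
#2 ori   $1, $0, 0 ; 0/0/6/6/6
#5 slt  $1, $1, $2 ; 0/1/6/6/6
#6 slti  $3, $4, 3 ; 0/1/6/0/6
#7 addi  $2, $0, 14 ; 0/1/14/0/6
#8 addi  $3, $3, 3 ; 0/1/14/3/6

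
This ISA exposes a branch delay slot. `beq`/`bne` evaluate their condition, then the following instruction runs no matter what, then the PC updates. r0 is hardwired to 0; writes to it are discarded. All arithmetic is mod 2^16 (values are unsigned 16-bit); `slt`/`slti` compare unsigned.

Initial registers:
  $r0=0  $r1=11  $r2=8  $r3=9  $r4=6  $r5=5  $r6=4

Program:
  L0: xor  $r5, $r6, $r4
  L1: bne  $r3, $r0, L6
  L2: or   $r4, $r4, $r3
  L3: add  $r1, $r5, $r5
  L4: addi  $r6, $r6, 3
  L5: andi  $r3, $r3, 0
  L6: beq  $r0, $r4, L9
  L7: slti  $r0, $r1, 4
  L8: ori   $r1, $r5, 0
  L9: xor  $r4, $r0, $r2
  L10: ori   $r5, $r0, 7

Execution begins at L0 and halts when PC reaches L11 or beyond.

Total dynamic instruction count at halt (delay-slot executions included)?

PC=0  xor  $r5, $r6, $r4     | $r0=0 $r1=11 $r2=8 $r3=9 $r4=6 $r5=2 $r6=4
PC=1  bne  $r3, $r0, L6      | $r0=0 $r1=11 $r2=8 $r3=9 $r4=6 $r5=2 $r6=4  [TAKEN]
PC=2  or   $r4, $r4, $r3     | $r0=0 $r1=11 $r2=8 $r3=9 $r4=15 $r5=2 $r6=4
PC=6  beq  $r0, $r4, L9      | $r0=0 $r1=11 $r2=8 $r3=9 $r4=15 $r5=2 $r6=4  [not taken]
PC=7  slti  $r0, $r1, 4      | $r0=0 $r1=11 $r2=8 $r3=9 $r4=15 $r5=2 $r6=4
PC=8  ori   $r1, $r5, 0      | $r0=0 $r1=2 $r2=8 $r3=9 $r4=15 $r5=2 $r6=4
PC=9  xor  $r4, $r0, $r2     | $r0=0 $r1=2 $r2=8 $r3=9 $r4=8 $r5=2 $r6=4
PC=10 ori   $r5, $r0, 7      | $r0=0 $r1=2 $r2=8 $r3=9 $r4=8 $r5=7 $r6=4

8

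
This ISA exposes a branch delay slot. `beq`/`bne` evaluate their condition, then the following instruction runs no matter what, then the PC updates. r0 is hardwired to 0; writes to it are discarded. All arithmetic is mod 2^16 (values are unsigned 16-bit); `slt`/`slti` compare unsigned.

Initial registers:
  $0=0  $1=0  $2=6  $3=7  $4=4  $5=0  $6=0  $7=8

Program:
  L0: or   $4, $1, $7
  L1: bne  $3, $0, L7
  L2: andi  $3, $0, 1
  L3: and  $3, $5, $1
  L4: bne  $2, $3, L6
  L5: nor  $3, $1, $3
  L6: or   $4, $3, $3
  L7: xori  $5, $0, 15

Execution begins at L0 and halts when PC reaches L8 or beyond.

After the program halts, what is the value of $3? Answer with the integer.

0

#0 or   $4, $1, $7 ; 0/0/6/7/8/0/0/8
#1 bne  $3, $0, L7 ; 0/0/6/7/8/0/0/8 ; →target
#2 andi  $3, $0, 1 ; 0/0/6/0/8/0/0/8
#7 xori  $5, $0, 15 ; 0/0/6/0/8/15/0/8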